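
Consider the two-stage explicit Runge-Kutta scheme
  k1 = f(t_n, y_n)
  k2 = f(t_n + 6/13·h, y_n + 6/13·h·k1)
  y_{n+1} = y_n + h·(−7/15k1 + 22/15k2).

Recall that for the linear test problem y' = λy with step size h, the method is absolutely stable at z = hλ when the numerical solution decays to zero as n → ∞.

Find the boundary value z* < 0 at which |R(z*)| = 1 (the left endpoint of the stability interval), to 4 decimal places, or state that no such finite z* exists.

left endpoint -1.4773.

On y'=λy, z=hλ:
  k1=λy_n ⇒ h·k1=z·y_n;  k2=λ(1+6/13z)y_n ⇒ h·k2=z(1+6/13z)y_n
  y_{n+1}/y_n = 1 − 7/15z + 22/15z(1+6/13z) = 1 + z + 44/65z²
  R(z) = 1 + z + 44/65z².

Find x<0 with |R(x)|<1.
x=-1.28: |R|=0.8291
R=1: x+44/65x²=0 ⇒ x=−65/44=-1.4773; min R=1−1/(4·44/65)=0.6307>−1
Confirm numerically:
  x=-1.431: |R|=0.95518 <1
  x=-1.270: |R|=0.82181 <1
  x=-0.738: |R|=0.63068 <1
  x=-0.692: |R|=0.63215 <1
  x=-1.887: |R|=1.52337 >1
  x=-1.860: |R|=1.48188 >1
  x=-1.855: |R|=1.47431 >1
Stable set (-1.4773, 0).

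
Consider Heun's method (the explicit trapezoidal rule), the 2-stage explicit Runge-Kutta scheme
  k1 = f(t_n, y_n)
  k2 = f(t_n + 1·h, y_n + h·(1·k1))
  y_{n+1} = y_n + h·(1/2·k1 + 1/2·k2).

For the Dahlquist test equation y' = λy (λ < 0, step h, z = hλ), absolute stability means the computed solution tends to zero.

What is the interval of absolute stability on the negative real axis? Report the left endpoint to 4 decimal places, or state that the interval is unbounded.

(-2.0000, 0).

Set f=λy, z=hλ:
  order 2, 2-stage ⇒ R(z)=1+z+z^2/2
  (e.g. R(-0.52)=0.61520, |R|=0.61520)

Find x<0 with |R(x)|<1.
x=-0.52: |R|=0.6152
|R(-1.77)|=0.7964 |R(-1.22)|=0.5242 |R(-0.93)|=0.5025
Bisect:
  x_lo=-2.7078 |R|=1.9583  x_hi=-0.2216 |R|=0.8030
  mid=-1.46468 |R|=0.60796 →hi
  mid=-2.08624 |R|=1.08996 →lo
  mid=-1.77546 |R|=0.80067 →hi
  mid=-1.93085 |R|=0.93324 →hi
  mid=-2.00854 |R|=1.00858 →lo
  mid=-1.96970 |R|=0.97016 →hi
  mid=-1.98912 |R|=0.98918 →hi
  mid=-1.99883 |R|=0.99883 →hi
  mid=-2.00369 |R|=1.00369 →lo
  ...
  [-2.00005,-1.99989] ⇒ x*=-2.0000
Interval (-2.0000, 0).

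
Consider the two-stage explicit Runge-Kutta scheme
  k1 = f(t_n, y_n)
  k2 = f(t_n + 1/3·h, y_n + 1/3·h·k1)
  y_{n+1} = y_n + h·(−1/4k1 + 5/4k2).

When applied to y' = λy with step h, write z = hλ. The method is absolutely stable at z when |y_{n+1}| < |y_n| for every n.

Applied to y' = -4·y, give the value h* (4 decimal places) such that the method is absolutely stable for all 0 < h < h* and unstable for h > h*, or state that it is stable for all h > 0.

(-2.4000,0); λ=-4 ⇒ h* = (12/5)/4 = 0.6000.

Set f=λy, z=hλ:
  k1=λy_n ⇒ h·k1=z·y_n;  k2=λ(1+1/3z)y_n ⇒ h·k2=z(1+1/3z)y_n
  y_{n+1}/y_n = 1 − 1/4z + 5/4z(1+1/3z) = 1 + z + 5/12z²
  R(z) = 1 + z + 5/12z².

Find x<0 with |R(x)|<1.
x=-0.58: |R|=0.5602
R=1: x+5/12x²=0 ⇒ x=−12/5=-2.4000; min R=1−1/(4·5/12)=0.4000>−1
Confirm numerically:
  x=-2.305: |R|=0.90876 <1
  x=-2.079: |R|=0.72193 <1
  x=-1.067: |R|=0.40737 <1
  x=-2.888: |R|=1.58723 >1
  x=-2.559: |R|=1.16953 >1
Interval (-2.4000, 0).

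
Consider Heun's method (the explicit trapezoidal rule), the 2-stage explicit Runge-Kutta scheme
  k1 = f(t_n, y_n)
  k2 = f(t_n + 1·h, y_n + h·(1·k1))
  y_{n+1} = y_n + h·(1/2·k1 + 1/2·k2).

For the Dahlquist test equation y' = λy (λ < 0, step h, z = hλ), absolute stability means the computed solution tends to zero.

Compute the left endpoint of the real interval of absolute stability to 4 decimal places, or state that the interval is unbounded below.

z* = -2.0000.

With y'=λy (z=hλ):
  order 2, 2-stage ⇒ R(z)=1+z+z^2/2
  (e.g. R(-0.75)=0.53125, |R|=0.53125)

Find x<0 with |R(x)|<1.
x=-0.75: |R|=0.5312
|R(-1.52)|=0.6352 |R(-1.36)|=0.5648 |R(-0.72)|=0.5392
Bisect:
  x_lo=-2.5550 |R|=1.7090  x_hi=-0.3457 |R|=0.7140
  mid=-1.45038 |R|=0.60142 →hi
  mid=-2.00269 |R|=1.00270 →lo
  mid=-1.72653 |R|=0.76393 →hi
  mid=-1.86461 |R|=0.87378 →hi
  mid=-1.93365 |R|=0.93585 →hi
  mid=-1.96817 |R|=0.96868 →hi
  mid=-1.98543 |R|=0.98554 →hi
  mid=-1.99406 |R|=0.99408 →hi
  mid=-1.99838 |R|=0.99838 →hi
  mid=-2.00053 |R|=1.00053 →lo
  ...
  [-2.00013,-1.99999] ⇒ x*=-2.0000
Stable set (-2.0000, 0).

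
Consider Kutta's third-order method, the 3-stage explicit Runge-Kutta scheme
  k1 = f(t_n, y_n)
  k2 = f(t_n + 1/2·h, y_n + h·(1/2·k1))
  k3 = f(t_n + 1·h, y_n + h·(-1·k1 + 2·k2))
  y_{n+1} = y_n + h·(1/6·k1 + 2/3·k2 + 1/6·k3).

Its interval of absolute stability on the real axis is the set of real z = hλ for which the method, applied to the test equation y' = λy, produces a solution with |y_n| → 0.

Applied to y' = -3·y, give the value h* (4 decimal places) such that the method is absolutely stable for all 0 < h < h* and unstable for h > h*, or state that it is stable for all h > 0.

Test eqn y'=λy, z=hλ:
  order 3, 3-stage ⇒ R(z)=1+z+z^2/2+z^3/6
  (e.g. R(-1.62)=-0.01639, |R|=0.01639)

Boundary: |R(x)|=1, x<0.
x=-1.62: |R|=0.0164
|R(-1.58)|=0.0108 |R(-1.28)|=0.1897 |R(-0.55)|=0.5735
Bisect:
  x_lo=-2.9047 |R|=1.7707  x_hi=-0.3261 |R|=0.7213
  mid=-1.61539 |R|=0.01320 →hi
  mid=-2.26005 |R|=0.63013 →hi
  mid=-2.58238 |R|=1.11822 →lo
  mid=-2.42121 |R|=0.85571 →hi
  mid=-2.50180 |R|=0.98209 →hi
  mid=-2.54209 |R|=1.04890 →lo
  mid=-2.52194 |R|=1.01519 →lo
  ...
  [-2.51281,-2.51266] ⇒ x*=-2.5127
Stable set (-2.5127, 0).

(-2.5127,0); λ=-3 ⇒ h* = 0.8376.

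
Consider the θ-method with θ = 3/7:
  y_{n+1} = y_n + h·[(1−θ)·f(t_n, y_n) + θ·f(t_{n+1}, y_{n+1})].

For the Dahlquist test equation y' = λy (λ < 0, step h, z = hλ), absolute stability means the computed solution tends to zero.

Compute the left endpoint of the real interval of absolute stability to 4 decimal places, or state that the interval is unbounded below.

z* = -14.0000.

With y'=λy (z=hλ):
  y_{n+1} = y_n + z·[4/7·y_n + 3/7·y_{n+1}] ⇒ (1 − 3/7z)y_{n+1} = (1 + 4/7z)y_n
  ⇒ R(z) = (1 + 4/7z)/(1 − 3/7z).

Need |R(x)|<1, x<0.
x=-0.67: |R|=0.4795
R=−1: 1+4/7x = −1+3/7x ⇒ -1/7x=2 ⇒ x=2/(-1/7)=-14.0000
Confirm numerically:
  x=-9.723: |R|=0.88175 <1
  x=-9.111: |R|=0.85760 <1
  x=-7.393: |R|=0.77357 <1
  x=-7.075: |R|=0.75465 <1
  x=-14.320: |R|=1.00641 >1
  x=-14.213: |R|=1.00429 >1
  x=-14.192: |R|=1.00387 >1
Stable set (-14.0000, 0).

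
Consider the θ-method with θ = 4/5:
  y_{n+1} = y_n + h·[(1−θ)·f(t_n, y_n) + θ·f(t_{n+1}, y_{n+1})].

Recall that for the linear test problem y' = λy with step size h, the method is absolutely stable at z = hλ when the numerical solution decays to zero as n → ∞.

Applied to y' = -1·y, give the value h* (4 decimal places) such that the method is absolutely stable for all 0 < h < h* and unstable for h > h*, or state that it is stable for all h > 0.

interval (−∞, 0). Any h>0 works for λ=-1.

Set f=λy, z=hλ:
  y_{n+1} = y_n + z·[1/5·y_n + 4/5·y_{n+1}] ⇒ (1 − 4/5z)y_{n+1} = (1 + 1/5z)y_n
  ⇒ R(z) = (1 + 1/5z)/(1 − 4/5z).

Need |R(x)|<1, x<0.
x=-1.22: |R|=0.3826
x=-2: |R|=0.2308
x=-10: |R|=0.1111
x=-100: |R|=0.2346
θ=4/5≥1/2 ⇒ |1+1/5x|<|1−4/5x| ∀x<0 ⇒ interval (−∞,0).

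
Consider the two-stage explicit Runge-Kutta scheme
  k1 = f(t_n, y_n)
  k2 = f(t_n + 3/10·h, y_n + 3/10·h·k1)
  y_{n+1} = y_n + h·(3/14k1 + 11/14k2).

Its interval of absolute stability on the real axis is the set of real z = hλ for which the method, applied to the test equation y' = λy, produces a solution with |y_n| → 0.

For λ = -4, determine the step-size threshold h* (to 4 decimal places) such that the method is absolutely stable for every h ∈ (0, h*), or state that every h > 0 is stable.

With y'=λy (z=hλ):
  k1=λy_n ⇒ h·k1=z·y_n;  k2=λ(1+3/10z)y_n ⇒ h·k2=z(1+3/10z)y_n
  y_{n+1}/y_n = 1 + 3/14z + 11/14z(1+3/10z) = 1 + z + 33/140z²
  so R(z) = 1 + z + 33/140z².

Solve |R(x)|<1 on ℝ⁻.
x=-1.64: |R|=0.0060
R=1: x+33/140x²=0 ⇒ x=−140/33=-4.2424; min R=1−1/(4·33/140)=-0.0606>−1
Confirm numerically:
  x=-2.913: |R|=0.08717 <1
  x=-2.813: |R|=0.05220 <1
  x=-2.386: |R|=0.04408 <1
  x=-4.739: |R|=1.55470 >1
  x=-4.634: |R|=1.42772 >1
  x=-4.341: |R|=1.10087 >1
Stable set (-4.2424, 0).

(-4.2424,0); λ=-4 ⇒ h* = (140/33)/4 = 1.0606.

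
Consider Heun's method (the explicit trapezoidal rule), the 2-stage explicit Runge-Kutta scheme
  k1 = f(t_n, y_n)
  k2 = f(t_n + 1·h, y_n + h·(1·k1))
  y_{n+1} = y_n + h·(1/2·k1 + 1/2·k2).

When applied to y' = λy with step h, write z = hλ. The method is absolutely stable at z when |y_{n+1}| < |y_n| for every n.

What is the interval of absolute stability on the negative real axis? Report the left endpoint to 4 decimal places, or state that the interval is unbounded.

z∈(-2.0000,0).

Test eqn y'=λy, z=hλ:
  order 2, 2-stage ⇒ R(z)=1+z+z^2/2
  (e.g. R(-0.54)=0.60580, |R|=0.60580)

Solve |R(x)|<1 on ℝ⁻.
x=-0.54: |R|=0.6058
|R(-1.24)|=0.5288 |R(-1.1)|=0.5050 |R(-0.5)|=0.6250
Bisect:
  x_lo=-2.8945 |R|=2.2945  x_hi=-0.0845 |R|=0.9191
  mid=-1.48949 |R|=0.61980 →hi
  mid=-2.19199 |R|=1.21042 →lo
  mid=-1.84074 |R|=0.85342 →hi
  mid=-2.01636 |R|=1.01650 →lo
  mid=-1.92855 |R|=0.93110 →hi
  mid=-1.97246 |R|=0.97284 →hi
  mid=-1.99441 |R|=0.99443 →hi
  mid=-2.00539 |R|=1.00540 →lo
  mid=-1.99990 |R|=0.99990 →hi
  mid=-2.00264 |R|=1.00265 →lo
  ...
  [-2.00007,-1.99990] ⇒ x*=-2.0000
Interval (-2.0000, 0).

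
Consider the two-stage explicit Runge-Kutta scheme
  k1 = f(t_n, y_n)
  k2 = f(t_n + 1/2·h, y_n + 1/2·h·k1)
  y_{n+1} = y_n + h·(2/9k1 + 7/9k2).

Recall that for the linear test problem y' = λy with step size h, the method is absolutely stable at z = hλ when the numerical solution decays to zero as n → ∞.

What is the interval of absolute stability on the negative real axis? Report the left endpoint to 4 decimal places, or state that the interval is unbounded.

(-2.5714, 0).

Test eqn y'=λy, z=hλ:
  k1=λy_n ⇒ h·k1=z·y_n;  k2=λ(1+1/2z)y_n ⇒ h·k2=z(1+1/2z)y_n
  y_{n+1}/y_n = 1 + 2/9z + 7/9z(1+1/2z) = 1 + z + 7/18z²
  Hence R(z) = 1 + z + 7/18z².

Find x<0 with |R(x)|<1.
x=-1.76: |R|=0.4446
R=1: x+7/18x²=0 ⇒ x=−18/7=-2.5714; min R=1−1/(4·7/18)=0.3571>−1
Confirm numerically:
  x=-2.057: |R|=0.58849 <1
  x=-2.043: |R|=0.58016 <1
  x=-1.353: |R|=0.35890 <1
  x=-3.077: |R|=1.60497 >1
  x=-2.850: |R|=1.30875 >1
  x=-2.686: |R|=1.11968 >1
Stable set (-2.5714, 0).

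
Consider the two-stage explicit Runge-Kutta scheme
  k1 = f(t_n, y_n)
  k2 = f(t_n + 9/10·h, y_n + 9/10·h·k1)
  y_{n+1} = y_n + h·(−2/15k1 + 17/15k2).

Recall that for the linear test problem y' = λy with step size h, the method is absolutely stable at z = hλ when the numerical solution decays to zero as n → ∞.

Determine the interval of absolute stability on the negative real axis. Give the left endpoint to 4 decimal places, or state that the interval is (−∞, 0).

(-0.9804, 0).

With y'=λy (z=hλ):
  k1=λy_n ⇒ h·k1=z·y_n;  k2=λ(1+9/10z)y_n ⇒ h·k2=z(1+9/10z)y_n
  y_{n+1}/y_n = 1 − 2/15z + 17/15z(1+9/10z) = 1 + z + 51/50z²
  ⇒ R(z) = 1 + z + 51/50z².

Boundary: |R(x)|=1, x<0.
x=-1.74: |R|=2.3482
R=1: x+51/50x²=0 ⇒ x=−50/51=-0.9804; min R=1−1/(4·51/50)=0.7549>−1
Confirm numerically:
  x=-0.819: |R|=0.86518 <1
  x=-0.654: |R|=0.78227 <1
  x=-0.542: |R|=0.75764 <1
  x=-1.577: |R|=1.95967 >1
  x=-1.028: |R|=1.04992 >1
Interval (-0.9804, 0).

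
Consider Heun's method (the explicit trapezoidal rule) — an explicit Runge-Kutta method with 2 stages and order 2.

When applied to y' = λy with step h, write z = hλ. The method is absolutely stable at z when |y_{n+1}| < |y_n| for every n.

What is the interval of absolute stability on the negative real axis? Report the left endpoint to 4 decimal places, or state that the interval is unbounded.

(-2.0000, 0).

With y'=λy (z=hλ):
  order 2, 2-stage ⇒ R(z)=1+z+z^2/2
  (e.g. R(-1.6)=0.68000, |R|=0.68000)

Boundary: |R(x)|=1, x<0.
x=-1.6: |R|=0.6800
|R(-2.39)|=1.4661 |R(-1.16)|=0.5128 |R(-1.03)|=0.5005
Bisect:
  x_lo=-2.6523 |R|=1.8650  x_hi=-0.3457 |R|=0.7141
  mid=-1.49896 |R|=0.62448 →hi
  mid=-2.07561 |R|=1.07847 →lo
  mid=-1.78729 |R|=0.80991 →hi
  mid=-1.93145 |R|=0.93380 →hi
  mid=-2.00353 |R|=1.00354 →lo
  mid=-1.96749 |R|=0.96802 →hi
  mid=-1.98551 |R|=0.98562 →hi
  mid=-1.99452 |R|=0.99454 →hi
  mid=-1.99903 |R|=0.99903 →hi
  mid=-2.00128 |R|=1.00128 →lo
  ...
  [-2.00001,-1.99987] ⇒ x*=-2.0000
Interval (-2.0000, 0).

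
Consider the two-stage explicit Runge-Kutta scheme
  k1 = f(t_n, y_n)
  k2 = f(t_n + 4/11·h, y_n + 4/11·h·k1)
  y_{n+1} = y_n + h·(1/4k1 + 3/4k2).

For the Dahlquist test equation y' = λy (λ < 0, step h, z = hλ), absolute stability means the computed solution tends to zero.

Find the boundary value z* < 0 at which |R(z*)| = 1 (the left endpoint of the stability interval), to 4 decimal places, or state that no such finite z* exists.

With y'=λy (z=hλ):
  k1=λy_n ⇒ h·k1=z·y_n;  k2=λ(1+4/11z)y_n ⇒ h·k2=z(1+4/11z)y_n
  y_{n+1}/y_n = 1 + 1/4z + 3/4z(1+4/11z) = 1 + z + 3/11z²
  R(z) = 1 + z + 3/11z².

Solve |R(x)|<1 on ℝ⁻.
x=-1.51: |R|=0.1118
R=1: x+3/11x²=0 ⇒ x=−11/3=-3.6667; min R=1−1/(4·3/11)=0.0833>−1
Confirm numerically:
  x=-3.223: |R|=0.61002 <1
  x=-2.967: |R|=0.43384 <1
  x=-2.171: |R|=0.11443 <1
  x=-2.002: |R|=0.09109 <1
  x=-4.110: |R|=1.49694 >1
  x=-4.084: |R|=1.46483 >1
  x=-3.837: |R|=1.17825 >1
Interval (-3.6667, 0).

left endpoint -3.6667.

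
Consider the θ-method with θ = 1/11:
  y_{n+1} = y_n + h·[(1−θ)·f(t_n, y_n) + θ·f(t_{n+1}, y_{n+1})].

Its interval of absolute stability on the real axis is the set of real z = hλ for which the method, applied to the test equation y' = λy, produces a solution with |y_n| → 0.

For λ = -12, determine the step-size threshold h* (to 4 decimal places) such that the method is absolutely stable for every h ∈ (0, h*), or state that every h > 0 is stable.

(-2.4444,0); λ=-12 ⇒ h* = (22/9)/12 = 0.2037.

With y'=λy (z=hλ):
  y_{n+1} = y_n + z·[10/11·y_n + 1/11·y_{n+1}] ⇒ (1 − 1/11z)y_{n+1} = (1 + 10/11z)y_n
  R(z) = (1 + 10/11z)/(1 − 1/11z).

Boundary: |R(x)|=1, x<0.
x=-1.63: |R|=0.4196
R=−1: 1+10/11x = −1+1/11x ⇒ -9/11x=2 ⇒ x=2/(-9/11)=-2.4444
Confirm numerically:
  x=-2.049: |R|=0.72726 <1
  x=-2.009: |R|=0.69875 <1
  x=-0.982: |R|=0.09848 <1
  x=-2.960: |R|=1.33238 >1
  x=-2.566: |R|=1.08064 >1
Stable set (-2.4444, 0).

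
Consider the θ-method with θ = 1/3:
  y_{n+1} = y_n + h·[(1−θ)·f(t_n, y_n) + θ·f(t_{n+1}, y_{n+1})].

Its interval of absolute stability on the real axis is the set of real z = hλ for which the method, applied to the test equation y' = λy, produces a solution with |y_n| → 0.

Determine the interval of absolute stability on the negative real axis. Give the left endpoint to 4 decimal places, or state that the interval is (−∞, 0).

Set f=λy, z=hλ:
  y_{n+1} = y_n + z·[2/3·y_n + 1/3·y_{n+1}] ⇒ (1 − 1/3z)y_{n+1} = (1 + 2/3z)y_n
  R(z) = (1 + 2/3z)/(1 − 1/3z).

Find x<0 with |R(x)|<1.
x=-0.83: |R|=0.3499
R=−1: 1+2/3x = −1+1/3x ⇒ -1/3x=2 ⇒ x=2/(-1/3)=-6.0000
Confirm numerically:
  x=-5.321: |R|=0.91840 <1
  x=-4.301: |R|=0.76729 <1
  x=-3.229: |R|=0.55515 <1
  x=-3.069: |R|=0.51705 <1
  x=-6.228: |R|=1.02471 >1
  x=-6.136: |R|=1.01489 >1
  x=-6.045: |R|=1.00498 >1
So |R|<1 on (-6.0000, 0).

z∈(-6.0000,0).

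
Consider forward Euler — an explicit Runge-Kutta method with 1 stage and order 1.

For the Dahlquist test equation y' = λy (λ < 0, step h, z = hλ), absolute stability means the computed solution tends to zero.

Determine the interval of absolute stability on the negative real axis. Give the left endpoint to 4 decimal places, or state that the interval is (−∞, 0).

On y'=λy, z=hλ:
  order 1, 1-stage ⇒ R(z)=1+z
  (e.g. R(-1.08)=-0.08000, |R|=0.08000)

Solve |R(x)|<1 on ℝ⁻.
x=-1.08: |R|=0.0800
|R(-2.39)|=1.3900 |R(-1.76)|=0.7600 |R(-1.48)|=0.4800
Bisect:
  x_lo=-2.5707 |R|=1.5707  x_hi=-0.1400 |R|=0.8600
  mid=-1.35535 |R|=0.35535 →hi
  mid=-1.96302 |R|=0.96302 →hi
  mid=-2.26686 |R|=1.26686 →lo
  mid=-2.11494 |R|=1.11494 →lo
  mid=-2.03898 |R|=1.03898 →lo
  mid=-2.00100 |R|=1.00100 →lo
  mid=-1.98201 |R|=0.98201 →hi
  mid=-1.99151 |R|=0.99151 →hi
  mid=-1.99625 |R|=0.99625 →hi
  ...
  [-2.00011,-1.99996] ⇒ x*=-2.0000
Stable set (-2.0000, 0).

(-2.0000, 0).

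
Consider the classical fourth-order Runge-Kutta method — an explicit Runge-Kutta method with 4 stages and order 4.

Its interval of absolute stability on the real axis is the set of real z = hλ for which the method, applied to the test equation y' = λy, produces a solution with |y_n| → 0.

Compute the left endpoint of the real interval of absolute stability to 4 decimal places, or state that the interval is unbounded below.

left endpoint -2.7853.

Set f=λy, z=hλ:
  order 4, 4-stage ⇒ R(z)=1+z+z^2/2+z^3/6+z^4/24
  (e.g. R(-1.7)=0.27417, |R|=0.27417)

Boundary: |R(x)|=1, x<0.
x=-1.7: |R|=0.2742
|R(-3.02)|=1.4155 |R(-2.64)|=0.8021 |R(-2.12)|=0.3808
Bisect:
  x_lo=-3.2615 |R|=1.9896  x_hi=-0.2048 |R|=0.8148
  mid=-1.73317 |R|=0.27703 →hi
  mid=-2.49733 |R|=0.64583 →hi
  mid=-2.87941 |R|=1.15142 →lo
  mid=-2.68837 |R|=0.86344 →hi
  mid=-2.78389 |R|=0.99789 →hi
  mid=-2.83165 |R|=1.07217 →lo
  mid=-2.80777 |R|=1.03442 →lo
  ...
  [-2.78538,-2.78520] ⇒ x*=-2.7853
Interval (-2.7853, 0).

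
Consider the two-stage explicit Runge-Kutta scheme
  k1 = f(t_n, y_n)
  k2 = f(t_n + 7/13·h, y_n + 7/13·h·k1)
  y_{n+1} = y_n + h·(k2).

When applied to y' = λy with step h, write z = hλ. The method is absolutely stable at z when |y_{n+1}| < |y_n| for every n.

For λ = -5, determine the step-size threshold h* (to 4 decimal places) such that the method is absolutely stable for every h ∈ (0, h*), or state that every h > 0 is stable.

With y'=λy (z=hλ):
  k1=λy_n ⇒ h·k1=z·y_n;  k2=λ(1+7/13z)y_n ⇒ h·k2=z(1+7/13z)y_n
  y_{n+1}/y_n = 1 + z(1+7/13z) = 1 + z + 7/13z²
  so R(z) = 1 + z + 7/13z².

Solve |R(x)|<1 on ℝ⁻.
x=-0.94: |R|=0.5358
R=1: x+7/13x²=0 ⇒ x=−13/7=-1.8571; min R=1−1/(4·7/13)=0.5357>−1
Confirm numerically:
  x=-1.636: |R|=0.80519 <1
  x=-1.440: |R|=0.67655 <1
  x=-1.187: |R|=0.57168 <1
  x=-2.387: |R|=1.68103 >1
  x=-2.282: |R|=1.52205 >1
  x=-2.065: |R|=1.23112 >1
Stable set (-1.8571, 0).

(-1.8571,0); λ=-5 ⇒ h* = (13/7)/5 = 0.3714.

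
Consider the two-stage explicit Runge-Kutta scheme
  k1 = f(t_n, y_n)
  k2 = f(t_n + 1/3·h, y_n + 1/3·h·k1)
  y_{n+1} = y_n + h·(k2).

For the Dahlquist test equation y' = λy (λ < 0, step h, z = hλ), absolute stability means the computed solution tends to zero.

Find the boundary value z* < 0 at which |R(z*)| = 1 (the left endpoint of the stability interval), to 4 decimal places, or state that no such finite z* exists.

Test eqn y'=λy, z=hλ:
  k1=λy_n ⇒ h·k1=z·y_n;  k2=λ(1+1/3z)y_n ⇒ h·k2=z(1+1/3z)y_n
  y_{n+1}/y_n = 1 + z(1+1/3z) = 1 + z + 1/3z²
  Hence R(z) = 1 + z + 1/3z².

Find x<0 with |R(x)|<1.
x=-0.48: |R|=0.5968
R=1: x+1/3x²=0 ⇒ x=−3=-3.0000; min R=1−1/(4·1/3)=0.2500>−1
Confirm numerically:
  x=-2.172: |R|=0.40053 <1
  x=-1.546: |R|=0.25071 <1
  x=-1.319: |R|=0.26092 <1
  x=-3.470: |R|=1.54363 >1
  x=-3.214: |R|=1.22927 >1
Interval (-3.0000, 0).

z* = -3.0000.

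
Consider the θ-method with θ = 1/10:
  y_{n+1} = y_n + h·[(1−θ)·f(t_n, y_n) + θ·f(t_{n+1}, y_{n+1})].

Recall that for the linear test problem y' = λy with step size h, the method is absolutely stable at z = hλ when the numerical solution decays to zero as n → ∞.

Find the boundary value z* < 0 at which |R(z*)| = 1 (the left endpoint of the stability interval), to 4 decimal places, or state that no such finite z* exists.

Test eqn y'=λy, z=hλ:
  y_{n+1} = y_n + z·[9/10·y_n + 1/10·y_{n+1}] ⇒ (1 − 1/10z)y_{n+1} = (1 + 9/10z)y_n
  Hence R(z) = (1 + 9/10z)/(1 − 1/10z).

Find x<0 with |R(x)|<1.
x=-0.83: |R|=0.2336
R=−1: 1+9/10x = −1+1/10x ⇒ -4/5x=2 ⇒ x=2/(-4/5)=-2.5000
Confirm numerically:
  x=-2.061: |R|=0.70881 <1
  x=-1.472: |R|=0.28312 <1
  x=-1.232: |R|=0.09687 <1
  x=-2.891: |R|=1.24265 >1
  x=-2.885: |R|=1.23904 >1
  x=-2.724: |R|=1.14084 >1
So |R|<1 on (-2.5000, 0).

left endpoint -2.5000.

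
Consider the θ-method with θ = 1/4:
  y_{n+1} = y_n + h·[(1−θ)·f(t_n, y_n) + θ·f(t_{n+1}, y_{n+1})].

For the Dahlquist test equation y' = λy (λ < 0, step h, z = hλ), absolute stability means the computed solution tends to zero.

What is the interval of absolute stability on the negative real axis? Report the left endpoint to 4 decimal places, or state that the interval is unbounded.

On y'=λy, z=hλ:
  y_{n+1} = y_n + z·[3/4·y_n + 1/4·y_{n+1}] ⇒ (1 − 1/4z)y_{n+1} = (1 + 3/4z)y_n
  R(z) = (1 + 3/4z)/(1 − 1/4z).

Boundary: |R(x)|=1, x<0.
x=-0.67: |R|=0.4261
R=−1: 1+3/4x = −1+1/4x ⇒ -1/2x=2 ⇒ x=2/(-1/2)=-4.0000
Confirm numerically:
  x=-3.926: |R|=0.98133 <1
  x=-2.293: |R|=0.45749 <1
  x=-2.099: |R|=0.37662 <1
  x=-4.588: |R|=1.13694 >1
  x=-4.383: |R|=1.09138 >1
  x=-4.345: |R|=1.08268 >1
Stable set (-4.0000, 0).

z∈(-4.0000,0).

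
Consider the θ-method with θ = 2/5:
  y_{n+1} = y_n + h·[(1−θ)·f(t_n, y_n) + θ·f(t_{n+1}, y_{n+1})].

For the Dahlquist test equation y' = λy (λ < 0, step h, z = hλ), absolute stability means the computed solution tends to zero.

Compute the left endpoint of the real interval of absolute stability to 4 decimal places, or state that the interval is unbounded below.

Test eqn y'=λy, z=hλ:
  y_{n+1} = y_n + z·[3/5·y_n + 2/5·y_{n+1}] ⇒ (1 − 2/5z)y_{n+1} = (1 + 3/5z)y_n
  R(z) = (1 + 3/5z)/(1 − 2/5z).

Solve |R(x)|<1 on ℝ⁻.
x=-1.64: |R|=0.0097
R=−1: 1+3/5x = −1+2/5x ⇒ -1/5x=2 ⇒ x=2/(-1/5)=-10.0000
Confirm numerically:
  x=-9.069: |R|=0.95976 <1
  x=-8.353: |R|=0.92412 <1
  x=-5.067: |R|=0.67405 <1
  x=-10.548: |R|=1.02100 >1
  x=-10.240: |R|=1.00942 >1
  x=-10.139: |R|=1.00550 >1
Stable set (-10.0000, 0).

z* = -10.0000.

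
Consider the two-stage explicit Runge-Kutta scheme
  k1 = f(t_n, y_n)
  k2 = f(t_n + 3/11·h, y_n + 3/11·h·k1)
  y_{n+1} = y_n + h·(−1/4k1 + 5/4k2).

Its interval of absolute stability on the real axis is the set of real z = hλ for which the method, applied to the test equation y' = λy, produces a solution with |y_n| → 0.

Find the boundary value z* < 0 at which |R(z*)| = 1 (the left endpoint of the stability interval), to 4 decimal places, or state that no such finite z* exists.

With y'=λy (z=hλ):
  k1=λy_n ⇒ h·k1=z·y_n;  k2=λ(1+3/11z)y_n ⇒ h·k2=z(1+3/11z)y_n
  y_{n+1}/y_n = 1 − 1/4z + 5/4z(1+3/11z) = 1 + z + 15/44z²
  so R(z) = 1 + z + 15/44z².

Find x<0 with |R(x)|<1.
x=-0.73: |R|=0.4517
R=1: x+15/44x²=0 ⇒ x=−44/15=-2.9333; min R=1−1/(4·15/44)=0.2667>−1
Confirm numerically:
  x=-2.871: |R|=0.93899 <1
  x=-2.440: |R|=0.58964 <1
  x=-1.728: |R|=0.28995 <1
  x=-3.513: |R|=1.69422 >1
  x=-3.364: |R|=1.49390 >1
  x=-3.150: |R|=1.23267 >1
So |R|<1 on (-2.9333, 0).

left endpoint -2.9333.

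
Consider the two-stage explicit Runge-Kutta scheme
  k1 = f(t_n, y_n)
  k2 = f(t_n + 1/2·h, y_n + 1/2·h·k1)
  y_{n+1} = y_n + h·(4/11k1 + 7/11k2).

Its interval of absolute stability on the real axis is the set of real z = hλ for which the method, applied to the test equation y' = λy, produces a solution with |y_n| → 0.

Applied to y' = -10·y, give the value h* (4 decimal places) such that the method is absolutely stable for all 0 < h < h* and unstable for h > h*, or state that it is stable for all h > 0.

Set f=λy, z=hλ:
  k1=λy_n ⇒ h·k1=z·y_n;  k2=λ(1+1/2z)y_n ⇒ h·k2=z(1+1/2z)y_n
  y_{n+1}/y_n = 1 + 4/11z + 7/11z(1+1/2z) = 1 + z + 7/22z²
  so R(z) = 1 + z + 7/22z².

Boundary: |R(x)|=1, x<0.
x=-1.18: |R|=0.2630
R=1: x+7/22x²=0 ⇒ x=−22/7=-3.1429; min R=1−1/(4·7/22)=0.2143>−1
Confirm numerically:
  x=-2.765: |R|=0.66757 <1
  x=-2.288: |R|=0.37766 <1
  x=-2.032: |R|=0.28178 <1
  x=-2.023: |R|=0.27917 <1
  x=-3.670: |R|=1.61556 >1
  x=-3.610: |R|=1.53658 >1
  x=-3.358: |R|=1.22987 >1
Stable set (-3.1429, 0).

(-3.1429,0); λ=-10 ⇒ h* = (22/7)/10 = 0.3143.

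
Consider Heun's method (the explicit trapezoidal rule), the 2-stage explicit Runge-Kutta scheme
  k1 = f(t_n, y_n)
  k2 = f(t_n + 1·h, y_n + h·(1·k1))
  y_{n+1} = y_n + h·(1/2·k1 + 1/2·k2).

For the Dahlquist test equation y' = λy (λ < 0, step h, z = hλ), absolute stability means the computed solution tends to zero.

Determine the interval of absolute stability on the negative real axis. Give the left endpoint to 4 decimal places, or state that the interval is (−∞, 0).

With y'=λy (z=hλ):
  order 2, 2-stage ⇒ R(z)=1+z+z^2/2
  (e.g. R(-1.34)=0.55780, |R|=0.55780)

Find x<0 with |R(x)|<1.
x=-1.34: |R|=0.5578
|R(-2.36)|=1.4248 |R(-1.26)|=0.5338 |R(-0.99)|=0.5000
Bisect:
  x_lo=-2.8840 |R|=2.2748  x_hi=-0.3087 |R|=0.7389
  mid=-1.59637 |R|=0.67783 →hi
  mid=-2.24019 |R|=1.26904 →lo
  mid=-1.91828 |R|=0.92162 →hi
  mid=-2.07924 |R|=1.08238 →lo
  mid=-1.99876 |R|=0.99876 →hi
  mid=-2.03900 |R|=1.03976 →lo
  mid=-2.01888 |R|=1.01906 →lo
  mid=-2.00882 |R|=1.00886 →lo
  ...
  [-2.00002,-1.99986] ⇒ x*=-2.0000
So |R|<1 on (-2.0000, 0).

(-2.0000, 0).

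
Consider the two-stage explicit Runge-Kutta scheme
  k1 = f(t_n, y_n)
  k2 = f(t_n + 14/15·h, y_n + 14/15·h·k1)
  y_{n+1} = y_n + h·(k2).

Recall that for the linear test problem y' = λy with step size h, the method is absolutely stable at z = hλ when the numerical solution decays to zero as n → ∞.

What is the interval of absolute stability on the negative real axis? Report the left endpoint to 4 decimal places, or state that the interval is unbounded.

(-1.0714, 0).

Test eqn y'=λy, z=hλ:
  k1=λy_n ⇒ h·k1=z·y_n;  k2=λ(1+14/15z)y_n ⇒ h·k2=z(1+14/15z)y_n
  y_{n+1}/y_n = 1 + z(1+14/15z) = 1 + z + 14/15z²
  so R(z) = 1 + z + 14/15z².

Boundary: |R(x)|=1, x<0.
x=-0.57: |R|=0.7332
R=1: x+14/15x²=0 ⇒ x=−15/14=-1.0714; min R=1−1/(4·14/15)=0.7321>−1
Confirm numerically:
  x=-0.847: |R|=0.82258 <1
  x=-0.806: |R|=0.80033 <1
  x=-0.701: |R|=0.75764 <1
  x=-0.514: |R|=0.73258 <1
  x=-1.196: |R|=1.13905 >1
  x=-1.157: |R|=1.09241 >1
Stable set (-1.0714, 0).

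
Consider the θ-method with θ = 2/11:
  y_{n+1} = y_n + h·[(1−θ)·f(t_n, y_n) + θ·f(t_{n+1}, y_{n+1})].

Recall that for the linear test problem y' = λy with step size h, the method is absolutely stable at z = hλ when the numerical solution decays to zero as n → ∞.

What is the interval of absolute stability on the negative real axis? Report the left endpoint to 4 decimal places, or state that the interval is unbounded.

Set f=λy, z=hλ:
  y_{n+1} = y_n + z·[9/11·y_n + 2/11·y_{n+1}] ⇒ (1 − 2/11z)y_{n+1} = (1 + 9/11z)y_n
  R(z) = (1 + 9/11z)/(1 − 2/11z).

Boundary: |R(x)|=1, x<0.
x=-1.52: |R|=0.1909
R=−1: 1+9/11x = −1+2/11x ⇒ -7/11x=2 ⇒ x=2/(-7/11)=-3.1429
Confirm numerically:
  x=-2.423: |R|=0.68200 <1
  x=-2.140: |R|=0.54058 <1
  x=-2.132: |R|=0.53643 <1
  x=-1.841: |R|=0.37931 <1
  x=-3.482: |R|=1.13215 >1
  x=-3.261: |R|=1.04720 >1
Interval (-3.1429, 0).

z∈(-3.1429,0).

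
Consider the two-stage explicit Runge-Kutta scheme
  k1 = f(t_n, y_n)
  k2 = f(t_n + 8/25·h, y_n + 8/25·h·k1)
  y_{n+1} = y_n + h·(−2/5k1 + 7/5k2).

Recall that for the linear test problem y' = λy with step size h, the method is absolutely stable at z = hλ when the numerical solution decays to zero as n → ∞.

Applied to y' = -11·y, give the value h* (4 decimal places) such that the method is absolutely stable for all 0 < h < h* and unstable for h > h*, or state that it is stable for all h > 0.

(-2.2321,0); λ=-11 ⇒ h* = (125/56)/11 = 0.2029.

With y'=λy (z=hλ):
  k1=λy_n ⇒ h·k1=z·y_n;  k2=λ(1+8/25z)y_n ⇒ h·k2=z(1+8/25z)y_n
  y_{n+1}/y_n = 1 − 2/5z + 7/5z(1+8/25z) = 1 + z + 56/125z²
  ⇒ R(z) = 1 + z + 56/125z².

Need |R(x)|<1, x<0.
x=-1.26: |R|=0.4512
R=1: x+56/125x²=0 ⇒ x=−125/56=-2.2321; min R=1−1/(4·56/125)=0.4420>−1
Confirm numerically:
  x=-2.128: |R|=0.90072 <1
  x=-1.611: |R|=0.55170 <1
  x=-1.261: |R|=0.45137 <1
  x=-1.122: |R|=0.44198 <1
  x=-2.761: |R|=1.65416 >1
  x=-2.368: |R|=1.14413 >1
  x=-2.343: |R|=1.11636 >1
Interval (-2.2321, 0).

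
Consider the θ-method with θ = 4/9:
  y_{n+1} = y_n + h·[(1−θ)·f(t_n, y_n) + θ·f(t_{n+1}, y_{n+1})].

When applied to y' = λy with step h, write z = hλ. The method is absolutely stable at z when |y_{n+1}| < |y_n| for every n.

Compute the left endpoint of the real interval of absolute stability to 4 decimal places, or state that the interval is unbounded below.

Test eqn y'=λy, z=hλ:
  y_{n+1} = y_n + z·[5/9·y_n + 4/9·y_{n+1}] ⇒ (1 − 4/9z)y_{n+1} = (1 + 5/9z)y_n
  Hence R(z) = (1 + 5/9z)/(1 − 4/9z).

Solve |R(x)|<1 on ℝ⁻.
x=-1.36: |R|=0.1524
R=−1: 1+5/9x = −1+4/9x ⇒ -1/9x=2 ⇒ x=2/(-1/9)=-18.0000
Confirm numerically:
  x=-13.343: |R|=0.92534 <1
  x=-9.774: |R|=0.82897 <1
  x=-9.336: |R|=0.81305 <1
  x=-18.566: |R|=1.00680 >1
  x=-18.441: |R|=1.00533 >1
Stable set (-18.0000, 0).

z* = -18.0000.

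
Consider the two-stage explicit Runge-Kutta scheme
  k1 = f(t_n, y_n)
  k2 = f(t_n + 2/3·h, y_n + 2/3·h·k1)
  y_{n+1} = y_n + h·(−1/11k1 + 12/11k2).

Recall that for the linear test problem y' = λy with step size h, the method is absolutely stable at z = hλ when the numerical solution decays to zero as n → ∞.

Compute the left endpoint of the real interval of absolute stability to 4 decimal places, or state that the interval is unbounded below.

Set f=λy, z=hλ:
  k1=λy_n ⇒ h·k1=z·y_n;  k2=λ(1+2/3z)y_n ⇒ h·k2=z(1+2/3z)y_n
  y_{n+1}/y_n = 1 − 1/11z + 12/11z(1+2/3z) = 1 + z + 8/11z²
  R(z) = 1 + z + 8/11z².

Boundary: |R(x)|=1, x<0.
x=-0.56: |R|=0.6681
R=1: x+8/11x²=0 ⇒ x=−11/8=-1.3750; min R=1−1/(4·8/11)=0.6562>−1
Confirm numerically:
  x=-0.870: |R|=0.68047 <1
  x=-0.836: |R|=0.67229 <1
  x=-0.684: |R|=0.65626 <1
  x=-1.974: |R|=1.85995 >1
  x=-1.972: |R|=1.85621 >1
  x=-1.593: |R|=1.25256 >1
Stable set (-1.3750, 0).

left endpoint -1.3750.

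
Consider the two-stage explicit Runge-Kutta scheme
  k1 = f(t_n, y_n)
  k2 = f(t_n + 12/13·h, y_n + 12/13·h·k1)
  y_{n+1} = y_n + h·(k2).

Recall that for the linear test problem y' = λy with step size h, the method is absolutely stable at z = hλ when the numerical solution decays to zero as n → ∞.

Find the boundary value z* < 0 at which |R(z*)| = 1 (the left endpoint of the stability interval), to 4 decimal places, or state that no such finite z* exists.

left endpoint -1.0833.

With y'=λy (z=hλ):
  k1=λy_n ⇒ h·k1=z·y_n;  k2=λ(1+12/13z)y_n ⇒ h·k2=z(1+12/13z)y_n
  y_{n+1}/y_n = 1 + z(1+12/13z) = 1 + z + 12/13z²
  R(z) = 1 + z + 12/13z².

Find x<0 with |R(x)|<1.
x=-1.62: |R|=1.8025
R=1: x+12/13x²=0 ⇒ x=−13/12=-1.0833; min R=1−1/(4·12/13)=0.7292>−1
Confirm numerically:
  x=-0.786: |R|=0.78427 <1
  x=-0.732: |R|=0.76261 <1
  x=-0.560: |R|=0.72948 <1
  x=-1.415: |R|=1.43321 >1
  x=-1.320: |R|=1.28837 >1
  x=-1.249: |R|=1.19100 >1
Interval (-1.0833, 0).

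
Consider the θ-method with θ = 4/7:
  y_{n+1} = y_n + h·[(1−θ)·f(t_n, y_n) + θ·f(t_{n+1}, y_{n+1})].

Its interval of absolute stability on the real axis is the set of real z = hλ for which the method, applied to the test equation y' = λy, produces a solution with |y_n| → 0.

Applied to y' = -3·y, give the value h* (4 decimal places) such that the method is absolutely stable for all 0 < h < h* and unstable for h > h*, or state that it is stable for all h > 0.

interval (−∞, 0). Any h>0 works for λ=-3.

Test eqn y'=λy, z=hλ:
  y_{n+1} = y_n + z·[3/7·y_n + 4/7·y_{n+1}] ⇒ (1 − 4/7z)y_{n+1} = (1 + 3/7z)y_n
  Hence R(z) = (1 + 3/7z)/(1 − 4/7z).

Need |R(x)|<1, x<0.
x=-0.93: |R|=0.3927
x=-2: |R|=0.0667
x=-10: |R|=0.4894
x=-100: |R|=0.7199
θ=4/7≥1/2 ⇒ |1+3/7x|<|1−4/7x| ∀x<0 ⇒ stable on all of ℝ⁻.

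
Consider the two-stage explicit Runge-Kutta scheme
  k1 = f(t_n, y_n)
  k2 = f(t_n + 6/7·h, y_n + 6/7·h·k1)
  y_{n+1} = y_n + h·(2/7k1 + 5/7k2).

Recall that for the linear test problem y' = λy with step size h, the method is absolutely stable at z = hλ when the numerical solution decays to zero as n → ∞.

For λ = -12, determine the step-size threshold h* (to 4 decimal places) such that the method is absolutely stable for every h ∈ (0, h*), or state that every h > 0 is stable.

(-1.6333,0); λ=-12 ⇒ h* = (49/30)/12 = 0.1361.

Test eqn y'=λy, z=hλ:
  k1=λy_n ⇒ h·k1=z·y_n;  k2=λ(1+6/7z)y_n ⇒ h·k2=z(1+6/7z)y_n
  y_{n+1}/y_n = 1 + 2/7z + 5/7z(1+6/7z) = 1 + z + 30/49z²
  Hence R(z) = 1 + z + 30/49z².

Solve |R(x)|<1 on ℝ⁻.
x=-1.28: |R|=0.7231
R=1: x+30/49x²=0 ⇒ x=−49/30=-1.6333; min R=1−1/(4·30/49)=0.5917>−1
Confirm numerically:
  x=-1.055: |R|=0.62644 <1
  x=-0.913: |R|=0.59735 <1
  x=-0.713: |R|=0.59825 <1
  x=-2.030: |R|=1.49300 >1
  x=-1.740: |R|=1.11363 >1
So |R|<1 on (-1.6333, 0).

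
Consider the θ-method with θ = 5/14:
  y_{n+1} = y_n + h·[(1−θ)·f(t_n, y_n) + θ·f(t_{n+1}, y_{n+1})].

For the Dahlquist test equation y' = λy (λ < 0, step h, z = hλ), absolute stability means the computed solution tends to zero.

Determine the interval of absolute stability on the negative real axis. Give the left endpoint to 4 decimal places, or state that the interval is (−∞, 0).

On y'=λy, z=hλ:
  y_{n+1} = y_n + z·[9/14·y_n + 5/14·y_{n+1}] ⇒ (1 − 5/14z)y_{n+1} = (1 + 9/14z)y_n
  R(z) = (1 + 9/14z)/(1 − 5/14z).

Find x<0 with |R(x)|<1.
x=-1.41: |R|=0.0622
R=−1: 1+9/14x = −1+5/14x ⇒ -2/7x=2 ⇒ x=2/(-2/7)=-7.0000
Confirm numerically:
  x=-6.010: |R|=0.91010 <1
  x=-5.546: |R|=0.86063 <1
  x=-4.363: |R|=0.70549 <1
  x=-4.149: |R|=0.67178 <1
  x=-7.574: |R|=1.04426 >1
  x=-7.390: |R|=1.03062 >1
Interval (-7.0000, 0).

(-7.0000, 0).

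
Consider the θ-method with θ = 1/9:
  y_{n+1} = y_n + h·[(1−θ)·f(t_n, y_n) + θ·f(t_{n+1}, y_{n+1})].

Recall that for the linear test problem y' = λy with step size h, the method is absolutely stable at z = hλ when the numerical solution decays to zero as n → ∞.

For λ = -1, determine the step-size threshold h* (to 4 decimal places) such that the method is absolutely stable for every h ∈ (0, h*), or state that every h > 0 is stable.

Set f=λy, z=hλ:
  y_{n+1} = y_n + z·[8/9·y_n + 1/9·y_{n+1}] ⇒ (1 − 1/9z)y_{n+1} = (1 + 8/9z)y_n
  so R(z) = (1 + 8/9z)/(1 − 1/9z).

Solve |R(x)|<1 on ℝ⁻.
x=-1.07: |R|=0.0437
R=−1: 1+8/9x = −1+1/9x ⇒ -7/9x=2 ⇒ x=2/(-7/9)=-2.5714
Confirm numerically:
  x=-2.241: |R|=0.79424 <1
  x=-2.180: |R|=0.75492 <1
  x=-1.357: |R|=0.17920 <1
  x=-2.914: |R|=1.20128 >1
  x=-2.658: |R|=1.05198 >1
So |R|<1 on (-2.5714, 0).

(-2.5714,0); λ=-1 ⇒ h* = (18/7)/1 = 2.5714.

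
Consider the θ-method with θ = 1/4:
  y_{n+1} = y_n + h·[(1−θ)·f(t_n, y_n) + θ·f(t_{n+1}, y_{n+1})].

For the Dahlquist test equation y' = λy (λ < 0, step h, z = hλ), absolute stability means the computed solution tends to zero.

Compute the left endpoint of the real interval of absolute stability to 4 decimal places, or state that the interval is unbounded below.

left endpoint -4.0000.

Set f=λy, z=hλ:
  y_{n+1} = y_n + z·[3/4·y_n + 1/4·y_{n+1}] ⇒ (1 − 1/4z)y_{n+1} = (1 + 3/4z)y_n
  ⇒ R(z) = (1 + 3/4z)/(1 − 1/4z).

Solve |R(x)|<1 on ℝ⁻.
x=-0.62: |R|=0.4632
R=−1: 1+3/4x = −1+1/4x ⇒ -1/2x=2 ⇒ x=2/(-1/2)=-4.0000
Confirm numerically:
  x=-3.841: |R|=0.95944 <1
  x=-3.574: |R|=0.88751 <1
  x=-2.468: |R|=0.52628 <1
  x=-2.466: |R|=0.52552 <1
  x=-4.361: |R|=1.08635 >1
  x=-4.307: |R|=1.07391 >1
  x=-4.120: |R|=1.02956 >1
Interval (-4.0000, 0).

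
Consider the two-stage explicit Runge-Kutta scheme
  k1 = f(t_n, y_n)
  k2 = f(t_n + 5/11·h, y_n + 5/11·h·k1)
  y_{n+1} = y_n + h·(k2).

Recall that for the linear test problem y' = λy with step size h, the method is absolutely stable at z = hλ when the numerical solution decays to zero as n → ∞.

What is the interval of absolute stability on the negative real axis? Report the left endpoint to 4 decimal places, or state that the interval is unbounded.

Set f=λy, z=hλ:
  k1=λy_n ⇒ h·k1=z·y_n;  k2=λ(1+5/11z)y_n ⇒ h·k2=z(1+5/11z)y_n
  y_{n+1}/y_n = 1 + z(1+5/11z) = 1 + z + 5/11z²
  R(z) = 1 + z + 5/11z².

Boundary: |R(x)|=1, x<0.
x=-1.12: |R|=0.4502
R=1: x+5/11x²=0 ⇒ x=−11/5=-2.2000; min R=1−1/(4·5/11)=0.4500>−1
Confirm numerically:
  x=-2.051: |R|=0.86109 <1
  x=-1.812: |R|=0.68043 <1
  x=-1.308: |R|=0.46967 <1
  x=-2.543: |R|=1.39648 >1
  x=-2.264: |R|=1.06586 >1
So |R|<1 on (-2.2000, 0).

z∈(-2.2000,0).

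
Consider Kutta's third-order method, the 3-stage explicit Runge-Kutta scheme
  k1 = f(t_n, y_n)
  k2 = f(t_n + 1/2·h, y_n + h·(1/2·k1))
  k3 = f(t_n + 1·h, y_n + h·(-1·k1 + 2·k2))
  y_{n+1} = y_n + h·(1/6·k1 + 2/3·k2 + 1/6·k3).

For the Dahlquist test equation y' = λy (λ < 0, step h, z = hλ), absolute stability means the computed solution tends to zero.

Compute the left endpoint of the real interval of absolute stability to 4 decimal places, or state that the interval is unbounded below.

Set f=λy, z=hλ:
  order 3, 3-stage ⇒ R(z)=1+z+z^2/2+z^3/6
  (e.g. R(-0.35)=0.70410, |R|=0.70410)

Solve |R(x)|<1 on ℝ⁻.
x=-0.35: |R|=0.7041
|R(-2.54)|=1.0454 |R(-0.73)|=0.4716 |R(-0.61)|=0.5382
Bisect:
  x_lo=-3.1328 |R|=2.3501  x_hi=-0.2652 |R|=0.7668
  mid=-1.69902 |R|=0.07310 →hi
  mid=-2.41591 |R|=0.84773 →hi
  mid=-2.77436 |R|=1.48490 →lo
  mid=-2.59514 |R|=1.14070 →lo
  mid=-2.50553 |R|=0.98817 →hi
  mid=-2.55033 |R|=1.06288 →lo
  mid=-2.52793 |R|=1.02514 →lo
  mid=-2.51673 |R|=1.00656 →lo
  mid=-2.51113 |R|=0.99734 →hi
  ...
  [-2.51288,-2.51270] ⇒ x*=-2.5127
Interval (-2.5127, 0).

z* = -2.5127.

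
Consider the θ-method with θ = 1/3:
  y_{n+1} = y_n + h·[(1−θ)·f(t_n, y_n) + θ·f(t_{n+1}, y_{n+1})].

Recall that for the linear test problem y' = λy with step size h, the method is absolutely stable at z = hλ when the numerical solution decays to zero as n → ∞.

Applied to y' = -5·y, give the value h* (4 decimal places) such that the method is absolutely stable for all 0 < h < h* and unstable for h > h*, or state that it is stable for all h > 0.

(-6.0000,0); λ=-5 ⇒ h* = (6)/5 = 1.2000.

On y'=λy, z=hλ:
  y_{n+1} = y_n + z·[2/3·y_n + 1/3·y_{n+1}] ⇒ (1 − 1/3z)y_{n+1} = (1 + 2/3z)y_n
  Hence R(z) = (1 + 2/3z)/(1 − 1/3z).

Solve |R(x)|<1 on ℝ⁻.
x=-1.25: |R|=0.1176
R=−1: 1+2/3x = −1+1/3x ⇒ -1/3x=2 ⇒ x=2/(-1/3)=-6.0000
Confirm numerically:
  x=-5.867: |R|=0.98500 <1
  x=-5.732: |R|=0.96931 <1
  x=-4.202: |R|=0.75035 <1
  x=-3.017: |R|=0.50424 <1
  x=-6.455: |R|=1.04812 >1
  x=-6.364: |R|=1.03887 >1
  x=-6.323: |R|=1.03465 >1
So |R|<1 on (-6.0000, 0).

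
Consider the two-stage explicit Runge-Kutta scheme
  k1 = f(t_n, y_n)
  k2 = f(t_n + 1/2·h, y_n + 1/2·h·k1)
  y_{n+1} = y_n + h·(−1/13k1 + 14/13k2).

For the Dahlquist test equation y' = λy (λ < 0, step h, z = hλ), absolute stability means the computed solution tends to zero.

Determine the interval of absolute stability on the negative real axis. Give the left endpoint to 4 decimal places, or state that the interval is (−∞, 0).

Test eqn y'=λy, z=hλ:
  k1=λy_n ⇒ h·k1=z·y_n;  k2=λ(1+1/2z)y_n ⇒ h·k2=z(1+1/2z)y_n
  y_{n+1}/y_n = 1 − 1/13z + 14/13z(1+1/2z) = 1 + z + 7/13z²
  ⇒ R(z) = 1 + z + 7/13z².

Solve |R(x)|<1 on ℝ⁻.
x=-0.61: |R|=0.5904
R=1: x+7/13x²=0 ⇒ x=−13/7=-1.8571; min R=1−1/(4·7/13)=0.5357>−1
Confirm numerically:
  x=-1.540: |R|=0.73702 <1
  x=-1.176: |R|=0.56868 <1
  x=-1.141: |R|=0.56001 <1
  x=-0.806: |R|=0.54380 <1
  x=-2.124: |R|=1.30520 >1
  x=-1.884: |R|=1.02725 >1
Stable set (-1.8571, 0).

z∈(-1.8571,0).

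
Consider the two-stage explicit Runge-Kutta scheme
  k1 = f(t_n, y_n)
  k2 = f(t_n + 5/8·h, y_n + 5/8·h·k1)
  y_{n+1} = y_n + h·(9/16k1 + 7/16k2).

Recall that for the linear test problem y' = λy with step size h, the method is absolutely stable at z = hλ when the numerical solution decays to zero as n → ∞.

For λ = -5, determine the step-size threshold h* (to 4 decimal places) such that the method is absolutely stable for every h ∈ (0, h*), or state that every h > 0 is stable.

(-3.6571,0); λ=-5 ⇒ h* = (128/35)/5 = 0.7314.

With y'=λy (z=hλ):
  k1=λy_n ⇒ h·k1=z·y_n;  k2=λ(1+5/8z)y_n ⇒ h·k2=z(1+5/8z)y_n
  y_{n+1}/y_n = 1 + 9/16z + 7/16z(1+5/8z) = 1 + z + 35/128z²
  ⇒ R(z) = 1 + z + 35/128z².

Find x<0 with |R(x)|<1.
x=-1.75: |R|=0.0874
R=1: x+35/128x²=0 ⇒ x=−128/35=-3.6571; min R=1−1/(4·35/128)=0.0857>−1
Confirm numerically:
  x=-3.169: |R|=0.57701 <1
  x=-1.996: |R|=0.09338 <1
  x=-1.708: |R|=0.08969 <1
  x=-1.634: |R|=0.09607 <1
  x=-4.021: |R|=1.40006 >1
  x=-3.725: |R|=1.06912 >1
Stable set (-3.6571, 0).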